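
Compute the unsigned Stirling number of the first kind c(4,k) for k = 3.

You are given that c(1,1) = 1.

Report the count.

r2: T_2,1=1×1+0=1; T_2,2=1×0+1=1
r3: T_3,2=2×1+1=3; T_3,3=2×0+1=1
r4: T_4,3=3×1+3=6
Read c(4,3) = 6.

6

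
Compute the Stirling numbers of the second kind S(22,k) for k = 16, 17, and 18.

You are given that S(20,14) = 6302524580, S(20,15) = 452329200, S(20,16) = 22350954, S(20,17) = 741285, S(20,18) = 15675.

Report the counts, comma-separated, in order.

26046574004, 1404142047, 53374629

r21: T_21,15=15×452329200+6302524580=13087462580; T_21,16=16×22350954+452329200=809944464; T_21,17=17×741285+22350954=34952799; T_21,18=18×15675+741285=1023435
r22: T_22,16=16×809944464+13087462580=26046574004; T_22,17=17×34952799+809944464=1404142047; T_22,18=18×1023435+34952799=53374629
Read S(22,16) = 26046574004, S(22,17) = 1404142047, S(22,18) = 53374629.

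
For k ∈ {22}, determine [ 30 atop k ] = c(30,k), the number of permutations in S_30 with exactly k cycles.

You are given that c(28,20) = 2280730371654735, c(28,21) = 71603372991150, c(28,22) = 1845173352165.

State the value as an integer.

7860403394108265

row 29: T[29][21]=28·71603372991150+2280730371654735=4285624815406935  T[29][22]=28·1845173352165+71603372991150=123268226851770
row 30: T[30][22]=29·123268226851770+4285624815406935=7860403394108265
Read c(30,22) = 7860403394108265.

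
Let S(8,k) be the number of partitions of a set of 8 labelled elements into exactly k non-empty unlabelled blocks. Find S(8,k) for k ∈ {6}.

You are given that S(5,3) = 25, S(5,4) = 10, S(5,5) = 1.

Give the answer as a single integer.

r6: T_6,4=4×10+25=65; T_6,5=5×1+10=15; T_6,6=6×0+1=1
r7: T_7,5=5×15+65=140; T_7,6=6×1+15=21
r8: T_8,6=6×21+140=266
Read S(8,6) = 266.

266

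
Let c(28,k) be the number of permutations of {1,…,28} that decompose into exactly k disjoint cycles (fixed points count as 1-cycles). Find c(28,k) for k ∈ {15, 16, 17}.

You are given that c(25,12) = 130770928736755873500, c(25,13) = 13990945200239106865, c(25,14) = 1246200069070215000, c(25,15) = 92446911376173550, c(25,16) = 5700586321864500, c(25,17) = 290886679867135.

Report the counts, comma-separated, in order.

[26] T[26,13]:25*13990945200239106865+130770928736755873500=480544558742733545125 · T[26,14]:25*1246200069070215000+13990945200239106865=45145946926994481865 · T[26,15]:25*92446911376173550+1246200069070215000=3557372853474553750 · T[26,16]:25*5700586321864500+92446911376173550=234961569422786050 · T[26,17]:25*290886679867135+5700586321864500=12972753318542875
[27] T[27,14]:26*45145946926994481865+480544558742733545125=1654339178844590073615 · T[27,15]:26*3557372853474553750+45145946926994481865=137637641117332879365 · T[27,16]:26*234961569422786050+3557372853474553750=9666373658466991050 · T[27,17]:26*12972753318542875+234961569422786050=572253155704900800
[28] T[28,15]:27*137637641117332879365+1654339178844590073615=5370555489012577816470 · T[28,16]:27*9666373658466991050+137637641117332879365=398629729895941637715 · T[28,17]:27*572253155704900800+9666373658466991050=25117208862499312650
Read c(28,15) = 5370555489012577816470, c(28,16) = 398629729895941637715, c(28,17) = 25117208862499312650.

5370555489012577816470, 398629729895941637715, 25117208862499312650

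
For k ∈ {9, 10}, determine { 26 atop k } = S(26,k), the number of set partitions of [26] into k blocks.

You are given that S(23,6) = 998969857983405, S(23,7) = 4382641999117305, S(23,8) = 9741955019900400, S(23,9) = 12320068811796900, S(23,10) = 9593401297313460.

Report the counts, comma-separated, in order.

@24  (24,7):4382641999117305·7+998969857983405→31677463851804540, (24,8):9741955019900400·8+4382641999117305→82318282158320505, (24,9):12320068811796900·9+9741955019900400→120622574326072500, (24,10):9593401297313460·10+12320068811796900→108254081784931500
@25  (25,8):82318282158320505·8+31677463851804540→690223721118368580, (25,9):120622574326072500·9+82318282158320505→1167921451092973005, (25,10):108254081784931500·10+120622574326072500→1203163392175387500
@26  (26,9):1167921451092973005·9+690223721118368580→11201516780955125625, (26,10):1203163392175387500·10+1167921451092973005→13199555372846848005
Read S(26,9) = 11201516780955125625, S(26,10) = 13199555372846848005.

11201516780955125625, 13199555372846848005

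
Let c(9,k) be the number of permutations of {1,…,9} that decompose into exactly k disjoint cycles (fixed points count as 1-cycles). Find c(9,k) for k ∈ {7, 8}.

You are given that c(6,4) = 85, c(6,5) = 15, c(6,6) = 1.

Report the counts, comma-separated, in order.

i=7: T(7,5)=85+6·15=175 | T(7,6)=15+6·1=21 | T(7,7)=1+6·0=1
i=8: T(8,6)=175+7·21=322 | T(8,7)=21+7·1=28 | T(8,8)=1+7·0=1
i=9: T(9,7)=322+8·28=546 | T(9,8)=28+8·1=36
Read c(9,7) = 546, c(9,8) = 36.

546, 36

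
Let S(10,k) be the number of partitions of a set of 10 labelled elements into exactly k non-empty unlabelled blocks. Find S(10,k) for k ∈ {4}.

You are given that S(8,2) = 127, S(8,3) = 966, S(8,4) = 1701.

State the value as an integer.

i=9: T(9,3)=127+3·966=3025 | T(9,4)=966+4·1701=7770
i=10: T(10,4)=3025+4·7770=34105
Read S(10,4) = 34105.

34105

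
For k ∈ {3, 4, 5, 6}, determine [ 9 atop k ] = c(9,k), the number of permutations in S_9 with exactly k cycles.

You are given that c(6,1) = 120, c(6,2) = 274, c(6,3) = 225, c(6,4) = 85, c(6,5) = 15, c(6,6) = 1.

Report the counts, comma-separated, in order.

row 7: T[7][1]=6·120+0=720  T[7][2]=6·274+120=1764  T[7][3]=6·225+274=1624  T[7][4]=6·85+225=735  T[7][5]=6·15+85=175  T[7][6]=6·1+15=21
row 8: T[8][2]=7·1764+720=13068  T[8][3]=7·1624+1764=13132  T[8][4]=7·735+1624=6769  T[8][5]=7·175+735=1960  T[8][6]=7·21+175=322
row 9: T[9][3]=8·13132+13068=118124  T[9][4]=8·6769+13132=67284  T[9][5]=8·1960+6769=22449  T[9][6]=8·322+1960=4536
Read c(9,3) = 118124, c(9,4) = 67284, c(9,5) = 22449, c(9,6) = 4536.

118124, 67284, 22449, 4536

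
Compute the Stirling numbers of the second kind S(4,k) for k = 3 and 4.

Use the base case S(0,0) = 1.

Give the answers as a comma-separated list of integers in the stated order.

6, 1

i=1: T(1,1)=1+1·0=1
i=2: T(2,1)=0+1·1=1 | T(2,2)=1+2·0=1
i=3: T(3,2)=1+2·1=3 | T(3,3)=1+3·0=1
i=4: T(4,3)=3+3·1=6 | T(4,4)=1+4·0=1
Read S(4,3) = 6, S(4,4) = 1.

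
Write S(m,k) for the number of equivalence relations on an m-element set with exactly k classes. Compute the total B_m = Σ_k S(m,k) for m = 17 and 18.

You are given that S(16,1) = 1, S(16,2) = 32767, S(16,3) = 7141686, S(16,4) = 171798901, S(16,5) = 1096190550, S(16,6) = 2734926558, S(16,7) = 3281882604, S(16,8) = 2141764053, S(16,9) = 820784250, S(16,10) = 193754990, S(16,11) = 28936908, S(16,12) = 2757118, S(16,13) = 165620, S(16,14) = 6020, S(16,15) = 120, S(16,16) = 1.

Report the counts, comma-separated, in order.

82864869804, 682076806159

[17] T[17,1]:1*1+0=1 · T[17,2]:2*32767+1=65535 · T[17,3]:3*7141686+32767=21457825 · T[17,4]:4*171798901+7141686=694337290 · T[17,5]:5*1096190550+171798901=5652751651 · T[17,6]:6*2734926558+1096190550=17505749898 · T[17,7]:7*3281882604+2734926558=25708104786 · T[17,8]:8*2141764053+3281882604=20415995028 · T[17,9]:9*820784250+2141764053=9528822303 · T[17,10]:10*193754990+820784250=2758334150 · T[17,11]:11*28936908+193754990=512060978 · T[17,12]:12*2757118+28936908=62022324 · T[17,13]:13*165620+2757118=4910178 · T[17,14]:14*6020+165620=249900 · T[17,15]:15*120+6020=7820 · T[17,16]:16*1+120=136 · T[17,17]:17*0+1=1
[18] T[18,1]:1*1+0=1 · T[18,2]:2*65535+1=131071 · T[18,3]:3*21457825+65535=64439010 · T[18,4]:4*694337290+21457825=2798806985 · T[18,5]:5*5652751651+694337290=28958095545 · T[18,6]:6*17505749898+5652751651=110687251039 · T[18,7]:7*25708104786+17505749898=197462483400 · T[18,8]:8*20415995028+25708104786=189036065010 · T[18,9]:9*9528822303+20415995028=106175395755 · T[18,10]:10*2758334150+9528822303=37112163803 · T[18,11]:11*512060978+2758334150=8391004908 · T[18,12]:12*62022324+512060978=1256328866 · T[18,13]:13*4910178+62022324=125854638 · T[18,14]:14*249900+4910178=8408778 · T[18,15]:15*7820+249900=367200 · T[18,16]:16*136+7820=9996 · T[18,17]:17*1+136=153 · T[18,18]:18*0+1=1
B_17 = ΣS(17,k) = 1+65535+21457825+694337290+5652751651+17505749898+25708104786+20415995028+9528822303+2758334150+512060978+62022324+4910178+249900+7820+136+1 = 82864869804
B_18 = ΣS(18,k) = 1+131071+64439010+2798806985+28958095545+110687251039+197462483400+189036065010+106175395755+37112163803+8391004908+1256328866+125854638+8408778+367200+9996+153+1 = 682076806159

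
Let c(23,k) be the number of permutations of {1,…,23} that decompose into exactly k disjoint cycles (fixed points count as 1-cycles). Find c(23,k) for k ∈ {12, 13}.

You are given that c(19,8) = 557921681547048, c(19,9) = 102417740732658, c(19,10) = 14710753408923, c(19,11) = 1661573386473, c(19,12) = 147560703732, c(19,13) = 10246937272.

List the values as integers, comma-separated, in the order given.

i=20: T(20,9)=557921681547048+19·102417740732658=2503858755467550 | T(20,10)=102417740732658+19·14710753408923=381922055502195 | T(20,11)=14710753408923+19·1661573386473=46280647751910 | T(20,12)=1661573386473+19·147560703732=4465226757381 | T(20,13)=147560703732+19·10246937272=342252511900
i=21: T(21,10)=2503858755467550+20·381922055502195=10142299865511450 | T(21,11)=381922055502195+20·46280647751910=1307535010540395 | T(21,12)=46280647751910+20·4465226757381=135585182899530 | T(21,13)=4465226757381+20·342252511900=11310276995381
i=22: T(22,11)=10142299865511450+21·1307535010540395=37600535086859745 | T(22,12)=1307535010540395+21·135585182899530=4154823851430525 | T(22,13)=135585182899530+21·11310276995381=373100999802531
i=23: T(23,12)=37600535086859745+22·4154823851430525=129006659818331295 | T(23,13)=4154823851430525+22·373100999802531=12363045847086207
Read c(23,12) = 129006659818331295, c(23,13) = 12363045847086207.

129006659818331295, 12363045847086207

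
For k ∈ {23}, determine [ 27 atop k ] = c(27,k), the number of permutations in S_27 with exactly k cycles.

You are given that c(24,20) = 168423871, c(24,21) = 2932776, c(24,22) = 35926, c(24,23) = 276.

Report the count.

row 25: T[25][21]=24·2932776+168423871=238810495  T[25][22]=24·35926+2932776=3795000  T[25][23]=24·276+35926=42550
row 26: T[26][22]=25·3795000+238810495=333685495  T[26][23]=25·42550+3795000=4858750
row 27: T[27][23]=26·4858750+333685495=460012995
Read c(27,23) = 460012995.

460012995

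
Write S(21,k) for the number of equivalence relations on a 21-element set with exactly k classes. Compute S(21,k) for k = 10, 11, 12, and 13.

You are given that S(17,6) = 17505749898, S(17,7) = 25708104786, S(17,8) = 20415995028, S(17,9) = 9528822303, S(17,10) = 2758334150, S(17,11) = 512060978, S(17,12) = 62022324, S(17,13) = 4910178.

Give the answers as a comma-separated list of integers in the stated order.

r18: T_18,7=7×25708104786+17505749898=197462483400; T_18,8=8×20415995028+25708104786=189036065010; T_18,9=9×9528822303+20415995028=106175395755; T_18,10=10×2758334150+9528822303=37112163803; T_18,11=11×512060978+2758334150=8391004908; T_18,12=12×62022324+512060978=1256328866; T_18,13=13×4910178+62022324=125854638
r19: T_19,8=8×189036065010+197462483400=1709751003480; T_19,9=9×106175395755+189036065010=1144614626805; T_19,10=10×37112163803+106175395755=477297033785; T_19,11=11×8391004908+37112163803=129413217791; T_19,12=12×1256328866+8391004908=23466951300; T_19,13=13×125854638+1256328866=2892439160
r20: T_20,9=9×1144614626805+1709751003480=12011282644725; T_20,10=10×477297033785+1144614626805=5917584964655; T_20,11=11×129413217791+477297033785=1900842429486; T_20,12=12×23466951300+129413217791=411016633391; T_20,13=13×2892439160+23466951300=61068660380
r21: T_21,10=10×5917584964655+12011282644725=71187132291275; T_21,11=11×1900842429486+5917584964655=26826851689001; T_21,12=12×411016633391+1900842429486=6833042030178; T_21,13=13×61068660380+411016633391=1204909218331
Read S(21,10) = 71187132291275, S(21,11) = 26826851689001, S(21,12) = 6833042030178, S(21,13) = 1204909218331.

71187132291275, 26826851689001, 6833042030178, 1204909218331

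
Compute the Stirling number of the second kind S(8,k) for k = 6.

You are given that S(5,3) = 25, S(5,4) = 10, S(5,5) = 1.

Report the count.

i=6: T(6,4)=25+4·10=65 | T(6,5)=10+5·1=15 | T(6,6)=1+6·0=1
i=7: T(7,5)=65+5·15=140 | T(7,6)=15+6·1=21
i=8: T(8,6)=140+6·21=266
Read S(8,6) = 266.

266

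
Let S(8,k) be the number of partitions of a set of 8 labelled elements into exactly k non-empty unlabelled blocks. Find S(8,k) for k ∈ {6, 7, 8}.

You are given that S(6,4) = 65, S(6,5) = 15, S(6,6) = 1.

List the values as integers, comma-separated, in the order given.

266, 28, 1

i=7: T(7,5)=65+5·15=140 | T(7,6)=15+6·1=21 | T(7,7)=1+7·0=1
i=8: T(8,6)=140+6·21=266 | T(8,7)=21+7·1=28 | T(8,8)=1+8·0=1
Read S(8,6) = 266, S(8,7) = 28, S(8,8) = 1.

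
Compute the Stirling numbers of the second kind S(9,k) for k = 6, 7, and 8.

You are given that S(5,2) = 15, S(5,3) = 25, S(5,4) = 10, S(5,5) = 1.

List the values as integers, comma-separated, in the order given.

[6] T[6,3]:3*25+15=90 · T[6,4]:4*10+25=65 · T[6,5]:5*1+10=15 · T[6,6]:6*0+1=1
[7] T[7,4]:4*65+90=350 · T[7,5]:5*15+65=140 · T[7,6]:6*1+15=21 · T[7,7]:7*0+1=1
[8] T[8,5]:5*140+350=1050 · T[8,6]:6*21+140=266 · T[8,7]:7*1+21=28 · T[8,8]:8*0+1=1
[9] T[9,6]:6*266+1050=2646 · T[9,7]:7*28+266=462 · T[9,8]:8*1+28=36
Read S(9,6) = 2646, S(9,7) = 462, S(9,8) = 36.

2646, 462, 36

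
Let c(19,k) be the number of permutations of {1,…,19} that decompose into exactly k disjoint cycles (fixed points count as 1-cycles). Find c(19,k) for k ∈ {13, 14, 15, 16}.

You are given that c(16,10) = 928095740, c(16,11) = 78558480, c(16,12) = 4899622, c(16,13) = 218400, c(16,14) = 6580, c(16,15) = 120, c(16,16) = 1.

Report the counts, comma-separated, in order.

10246937272, 549789282, 22323822, 662796

row 17: T[17][11]=16·78558480+928095740=2185031420  T[17][12]=16·4899622+78558480=156952432  T[17][13]=16·218400+4899622=8394022  T[17][14]=16·6580+218400=323680  T[17][15]=16·120+6580=8500  T[17][16]=16·1+120=136
row 18: T[18][12]=17·156952432+2185031420=4853222764  T[18][13]=17·8394022+156952432=299650806  T[18][14]=17·323680+8394022=13896582  T[18][15]=17·8500+323680=468180  T[18][16]=17·136+8500=10812
row 19: T[19][13]=18·299650806+4853222764=10246937272  T[19][14]=18·13896582+299650806=549789282  T[19][15]=18·468180+13896582=22323822  T[19][16]=18·10812+468180=662796
Read c(19,13) = 10246937272, c(19,14) = 549789282, c(19,15) = 22323822, c(19,16) = 662796.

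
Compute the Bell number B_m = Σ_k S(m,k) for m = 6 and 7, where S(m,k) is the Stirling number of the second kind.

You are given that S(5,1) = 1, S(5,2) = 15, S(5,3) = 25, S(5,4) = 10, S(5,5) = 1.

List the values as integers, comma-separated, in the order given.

row 6: T[6][1]=1·1+0=1  T[6][2]=2·15+1=31  T[6][3]=3·25+15=90  T[6][4]=4·10+25=65  T[6][5]=5·1+10=15  T[6][6]=6·0+1=1
row 7: T[7][1]=1·1+0=1  T[7][2]=2·31+1=63  T[7][3]=3·90+31=301  T[7][4]=4·65+90=350  T[7][5]=5·15+65=140  T[7][6]=6·1+15=21  T[7][7]=7·0+1=1
B_6 = ΣS(6,k) = 1+31+90+65+15+1 = 203
B_7 = ΣS(7,k) = 1+63+301+350+140+21+1 = 877

203, 877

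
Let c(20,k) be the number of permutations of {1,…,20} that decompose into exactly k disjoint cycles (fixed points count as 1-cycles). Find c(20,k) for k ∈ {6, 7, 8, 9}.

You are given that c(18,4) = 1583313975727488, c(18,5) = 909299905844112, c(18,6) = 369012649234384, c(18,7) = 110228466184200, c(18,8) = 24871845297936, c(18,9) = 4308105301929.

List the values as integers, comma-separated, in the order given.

161429736530118960, 52260903362512720, 12953636989943896, 2503858755467550

[19] T[19,5]:18*909299905844112+1583313975727488=17950712280921504 · T[19,6]:18*369012649234384+909299905844112=7551527592063024 · T[19,7]:18*110228466184200+369012649234384=2353125040549984 · T[19,8]:18*24871845297936+110228466184200=557921681547048 · T[19,9]:18*4308105301929+24871845297936=102417740732658
[20] T[20,6]:19*7551527592063024+17950712280921504=161429736530118960 · T[20,7]:19*2353125040549984+7551527592063024=52260903362512720 · T[20,8]:19*557921681547048+2353125040549984=12953636989943896 · T[20,9]:19*102417740732658+557921681547048=2503858755467550
Read c(20,6) = 161429736530118960, c(20,7) = 52260903362512720, c(20,8) = 12953636989943896, c(20,9) = 2503858755467550.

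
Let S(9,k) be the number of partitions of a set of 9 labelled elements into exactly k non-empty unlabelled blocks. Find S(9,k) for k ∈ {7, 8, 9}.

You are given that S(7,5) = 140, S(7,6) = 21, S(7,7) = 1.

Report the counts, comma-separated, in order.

[8] T[8,6]:6*21+140=266 · T[8,7]:7*1+21=28 · T[8,8]:8*0+1=1
[9] T[9,7]:7*28+266=462 · T[9,8]:8*1+28=36 · T[9,9]:9*0+1=1
Read S(9,7) = 462, S(9,8) = 36, S(9,9) = 1.

462, 36, 1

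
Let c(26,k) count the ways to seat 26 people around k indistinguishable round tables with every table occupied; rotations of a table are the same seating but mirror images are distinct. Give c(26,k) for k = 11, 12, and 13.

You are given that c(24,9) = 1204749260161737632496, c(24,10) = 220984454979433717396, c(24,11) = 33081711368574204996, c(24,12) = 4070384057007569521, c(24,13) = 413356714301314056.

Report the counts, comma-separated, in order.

[25] T[25,10]:24*220984454979433717396+1204749260161737632496=6508376179668146850000 · T[25,11]:24*33081711368574204996+220984454979433717396=1014945527825214637300 · T[25,12]:24*4070384057007569521+33081711368574204996=130770928736755873500 · T[25,13]:24*413356714301314056+4070384057007569521=13990945200239106865
[26] T[26,11]:25*1014945527825214637300+6508376179668146850000=31882014375298512782500 · T[26,12]:25*130770928736755873500+1014945527825214637300=4284218746244111474800 · T[26,13]:25*13990945200239106865+130770928736755873500=480544558742733545125
Read c(26,11) = 31882014375298512782500, c(26,12) = 4284218746244111474800, c(26,13) = 480544558742733545125.

31882014375298512782500, 4284218746244111474800, 480544558742733545125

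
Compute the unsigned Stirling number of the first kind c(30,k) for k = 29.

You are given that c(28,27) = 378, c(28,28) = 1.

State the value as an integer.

435

row 29: T[29][28]=28·1+378=406  T[29][29]=28·0+1=1
row 30: T[30][29]=29·1+406=435
Read c(30,29) = 435.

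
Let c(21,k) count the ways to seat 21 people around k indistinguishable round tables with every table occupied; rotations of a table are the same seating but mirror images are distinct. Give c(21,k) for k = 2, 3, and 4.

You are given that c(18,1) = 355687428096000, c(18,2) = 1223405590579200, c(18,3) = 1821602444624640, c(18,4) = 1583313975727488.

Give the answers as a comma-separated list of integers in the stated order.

@19  (19,1):355687428096000·18+0→6402373705728000, (19,2):1223405590579200·18+355687428096000→22376988058521600, (19,3):1821602444624640·18+1223405590579200→34012249593822720, (19,4):1583313975727488·18+1821602444624640→30321254007719424
@20  (20,1):6402373705728000·19+0→121645100408832000, (20,2):22376988058521600·19+6402373705728000→431565146817638400, (20,3):34012249593822720·19+22376988058521600→668609730341153280, (20,4):30321254007719424·19+34012249593822720→610116075740491776
@21  (21,2):431565146817638400·20+121645100408832000→8752948036761600000, (21,3):668609730341153280·20+431565146817638400→13803759753640704000, (21,4):610116075740491776·20+668609730341153280→12870931245150988800
Read c(21,2) = 8752948036761600000, c(21,3) = 13803759753640704000, c(21,4) = 12870931245150988800.

8752948036761600000, 13803759753640704000, 12870931245150988800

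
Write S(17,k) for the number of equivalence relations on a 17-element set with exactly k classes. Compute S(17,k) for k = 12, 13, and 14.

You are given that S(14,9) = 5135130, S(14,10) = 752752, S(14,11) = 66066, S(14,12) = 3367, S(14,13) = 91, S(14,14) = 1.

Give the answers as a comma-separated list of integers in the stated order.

row 15: T[15][10]=10·752752+5135130=12662650  T[15][11]=11·66066+752752=1479478  T[15][12]=12·3367+66066=106470  T[15][13]=13·91+3367=4550  T[15][14]=14·1+91=105
row 16: T[16][11]=11·1479478+12662650=28936908  T[16][12]=12·106470+1479478=2757118  T[16][13]=13·4550+106470=165620  T[16][14]=14·105+4550=6020
row 17: T[17][12]=12·2757118+28936908=62022324  T[17][13]=13·165620+2757118=4910178  T[17][14]=14·6020+165620=249900
Read S(17,12) = 62022324, S(17,13) = 4910178, S(17,14) = 249900.

62022324, 4910178, 249900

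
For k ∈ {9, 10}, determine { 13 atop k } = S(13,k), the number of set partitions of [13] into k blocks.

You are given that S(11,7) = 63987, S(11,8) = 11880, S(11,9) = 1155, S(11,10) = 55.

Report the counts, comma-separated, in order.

row 12: T[12][8]=8·11880+63987=159027  T[12][9]=9·1155+11880=22275  T[12][10]=10·55+1155=1705
row 13: T[13][9]=9·22275+159027=359502  T[13][10]=10·1705+22275=39325
Read S(13,9) = 359502, S(13,10) = 39325.

359502, 39325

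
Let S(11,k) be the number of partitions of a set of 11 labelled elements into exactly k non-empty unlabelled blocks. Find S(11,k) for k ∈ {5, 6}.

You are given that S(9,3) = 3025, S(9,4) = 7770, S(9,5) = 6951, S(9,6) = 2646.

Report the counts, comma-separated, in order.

246730, 179487

[10] T[10,4]:4*7770+3025=34105 · T[10,5]:5*6951+7770=42525 · T[10,6]:6*2646+6951=22827
[11] T[11,5]:5*42525+34105=246730 · T[11,6]:6*22827+42525=179487
Read S(11,5) = 246730, S(11,6) = 179487.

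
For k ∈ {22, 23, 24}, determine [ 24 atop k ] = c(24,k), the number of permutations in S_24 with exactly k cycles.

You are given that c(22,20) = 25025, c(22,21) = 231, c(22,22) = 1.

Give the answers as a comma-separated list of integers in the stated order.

35926, 276, 1

@23  (23,21):231·22+25025→30107, (23,22):1·22+231→253, (23,23):0·22+1→1
@24  (24,22):253·23+30107→35926, (24,23):1·23+253→276, (24,24):0·23+1→1
Read c(24,22) = 35926, c(24,23) = 276, c(24,24) = 1.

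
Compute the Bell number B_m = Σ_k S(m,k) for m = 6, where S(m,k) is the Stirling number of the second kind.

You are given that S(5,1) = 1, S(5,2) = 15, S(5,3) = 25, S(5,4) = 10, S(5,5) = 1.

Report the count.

i=6: T(6,1)=0+1·1=1 | T(6,2)=1+2·15=31 | T(6,3)=15+3·25=90 | T(6,4)=25+4·10=65 | T(6,5)=10+5·1=15 | T(6,6)=1+6·0=1
B_6 = ΣS(6,k) = 1+31+90+65+15+1 = 203

203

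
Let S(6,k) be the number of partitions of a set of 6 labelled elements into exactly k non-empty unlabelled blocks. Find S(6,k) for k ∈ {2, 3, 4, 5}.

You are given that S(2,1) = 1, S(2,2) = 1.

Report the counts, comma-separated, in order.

31, 90, 65, 15

row 3: T[3][1]=1·1+0=1  T[3][2]=2·1+1=3  T[3][3]=3·0+1=1
row 4: T[4][1]=1·1+0=1  T[4][2]=2·3+1=7  T[4][3]=3·1+3=6  T[4][4]=4·0+1=1
row 5: T[5][1]=1·1+0=1  T[5][2]=2·7+1=15  T[5][3]=3·6+7=25  T[5][4]=4·1+6=10  T[5][5]=5·0+1=1
row 6: T[6][2]=2·15+1=31  T[6][3]=3·25+15=90  T[6][4]=4·10+25=65  T[6][5]=5·1+10=15
Read S(6,2) = 31, S(6,3) = 90, S(6,4) = 65, S(6,5) = 15.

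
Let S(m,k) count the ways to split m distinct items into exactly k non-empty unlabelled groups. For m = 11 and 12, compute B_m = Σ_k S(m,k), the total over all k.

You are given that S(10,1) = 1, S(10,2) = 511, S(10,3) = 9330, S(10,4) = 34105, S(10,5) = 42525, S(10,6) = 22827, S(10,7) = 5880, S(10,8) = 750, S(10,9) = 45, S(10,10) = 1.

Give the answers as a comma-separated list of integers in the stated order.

row 11: T[11][1]=1·1+0=1  T[11][2]=2·511+1=1023  T[11][3]=3·9330+511=28501  T[11][4]=4·34105+9330=145750  T[11][5]=5·42525+34105=246730  T[11][6]=6·22827+42525=179487  T[11][7]=7·5880+22827=63987  T[11][8]=8·750+5880=11880  T[11][9]=9·45+750=1155  T[11][10]=10·1+45=55  T[11][11]=11·0+1=1
row 12: T[12][1]=1·1+0=1  T[12][2]=2·1023+1=2047  T[12][3]=3·28501+1023=86526  T[12][4]=4·145750+28501=611501  T[12][5]=5·246730+145750=1379400  T[12][6]=6·179487+246730=1323652  T[12][7]=7·63987+179487=627396  T[12][8]=8·11880+63987=159027  T[12][9]=9·1155+11880=22275  T[12][10]=10·55+1155=1705  T[12][11]=11·1+55=66  T[12][12]=12·0+1=1
B_11 = ΣS(11,k) = 1+1023+28501+145750+246730+179487+63987+11880+1155+55+1 = 678570
B_12 = ΣS(12,k) = 1+2047+86526+611501+1379400+1323652+627396+159027+22275+1705+66+1 = 4213597

678570, 4213597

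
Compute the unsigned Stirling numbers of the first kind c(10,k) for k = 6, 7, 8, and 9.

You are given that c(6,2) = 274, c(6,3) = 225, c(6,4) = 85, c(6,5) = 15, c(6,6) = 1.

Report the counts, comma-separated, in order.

@7  (7,3):225·6+274→1624, (7,4):85·6+225→735, (7,5):15·6+85→175, (7,6):1·6+15→21, (7,7):0·6+1→1
@8  (8,4):735·7+1624→6769, (8,5):175·7+735→1960, (8,6):21·7+175→322, (8,7):1·7+21→28, (8,8):0·7+1→1
@9  (9,5):1960·8+6769→22449, (9,6):322·8+1960→4536, (9,7):28·8+322→546, (9,8):1·8+28→36, (9,9):0·8+1→1
@10  (10,6):4536·9+22449→63273, (10,7):546·9+4536→9450, (10,8):36·9+546→870, (10,9):1·9+36→45
Read c(10,6) = 63273, c(10,7) = 9450, c(10,8) = 870, c(10,9) = 45.

63273, 9450, 870, 45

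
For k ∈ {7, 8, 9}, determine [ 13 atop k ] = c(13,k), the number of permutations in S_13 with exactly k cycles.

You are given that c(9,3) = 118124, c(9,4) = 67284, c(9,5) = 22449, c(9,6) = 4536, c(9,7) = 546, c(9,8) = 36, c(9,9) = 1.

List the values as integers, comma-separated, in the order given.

44990231, 6926634, 749463

@10  (10,4):67284·9+118124→723680, (10,5):22449·9+67284→269325, (10,6):4536·9+22449→63273, (10,7):546·9+4536→9450, (10,8):36·9+546→870, (10,9):1·9+36→45
@11  (11,5):269325·10+723680→3416930, (11,6):63273·10+269325→902055, (11,7):9450·10+63273→157773, (11,8):870·10+9450→18150, (11,9):45·10+870→1320
@12  (12,6):902055·11+3416930→13339535, (12,7):157773·11+902055→2637558, (12,8):18150·11+157773→357423, (12,9):1320·11+18150→32670
@13  (13,7):2637558·12+13339535→44990231, (13,8):357423·12+2637558→6926634, (13,9):32670·12+357423→749463
Read c(13,7) = 44990231, c(13,8) = 6926634, c(13,9) = 749463.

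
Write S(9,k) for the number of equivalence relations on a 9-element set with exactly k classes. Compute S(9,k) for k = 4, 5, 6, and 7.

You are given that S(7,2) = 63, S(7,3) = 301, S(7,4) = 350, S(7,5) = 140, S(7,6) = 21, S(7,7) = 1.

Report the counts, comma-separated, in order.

@8  (8,3):301·3+63→966, (8,4):350·4+301→1701, (8,5):140·5+350→1050, (8,6):21·6+140→266, (8,7):1·7+21→28
@9  (9,4):1701·4+966→7770, (9,5):1050·5+1701→6951, (9,6):266·6+1050→2646, (9,7):28·7+266→462
Read S(9,4) = 7770, S(9,5) = 6951, S(9,6) = 2646, S(9,7) = 462.

7770, 6951, 2646, 462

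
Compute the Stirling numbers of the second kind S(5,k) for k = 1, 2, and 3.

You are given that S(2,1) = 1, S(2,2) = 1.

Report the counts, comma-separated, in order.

1, 15, 25

@3  (3,1):1·1+0→1, (3,2):1·2+1→3, (3,3):0·3+1→1
@4  (4,1):1·1+0→1, (4,2):3·2+1→7, (4,3):1·3+3→6
@5  (5,1):1·1+0→1, (5,2):7·2+1→15, (5,3):6·3+7→25
Read S(5,1) = 1, S(5,2) = 15, S(5,3) = 25.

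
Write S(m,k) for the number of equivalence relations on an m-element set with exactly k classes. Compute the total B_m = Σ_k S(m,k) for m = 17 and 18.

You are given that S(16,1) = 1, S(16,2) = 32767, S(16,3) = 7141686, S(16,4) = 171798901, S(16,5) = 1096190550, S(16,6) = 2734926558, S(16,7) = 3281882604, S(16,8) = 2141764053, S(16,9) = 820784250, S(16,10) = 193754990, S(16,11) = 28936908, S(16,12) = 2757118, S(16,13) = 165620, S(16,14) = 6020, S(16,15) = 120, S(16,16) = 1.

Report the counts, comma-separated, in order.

[17] T[17,1]:1*1+0=1 · T[17,2]:2*32767+1=65535 · T[17,3]:3*7141686+32767=21457825 · T[17,4]:4*171798901+7141686=694337290 · T[17,5]:5*1096190550+171798901=5652751651 · T[17,6]:6*2734926558+1096190550=17505749898 · T[17,7]:7*3281882604+2734926558=25708104786 · T[17,8]:8*2141764053+3281882604=20415995028 · T[17,9]:9*820784250+2141764053=9528822303 · T[17,10]:10*193754990+820784250=2758334150 · T[17,11]:11*28936908+193754990=512060978 · T[17,12]:12*2757118+28936908=62022324 · T[17,13]:13*165620+2757118=4910178 · T[17,14]:14*6020+165620=249900 · T[17,15]:15*120+6020=7820 · T[17,16]:16*1+120=136 · T[17,17]:17*0+1=1
[18] T[18,1]:1*1+0=1 · T[18,2]:2*65535+1=131071 · T[18,3]:3*21457825+65535=64439010 · T[18,4]:4*694337290+21457825=2798806985 · T[18,5]:5*5652751651+694337290=28958095545 · T[18,6]:6*17505749898+5652751651=110687251039 · T[18,7]:7*25708104786+17505749898=197462483400 · T[18,8]:8*20415995028+25708104786=189036065010 · T[18,9]:9*9528822303+20415995028=106175395755 · T[18,10]:10*2758334150+9528822303=37112163803 · T[18,11]:11*512060978+2758334150=8391004908 · T[18,12]:12*62022324+512060978=1256328866 · T[18,13]:13*4910178+62022324=125854638 · T[18,14]:14*249900+4910178=8408778 · T[18,15]:15*7820+249900=367200 · T[18,16]:16*136+7820=9996 · T[18,17]:17*1+136=153 · T[18,18]:18*0+1=1
B_17 = ΣS(17,k) = 1+65535+21457825+694337290+5652751651+17505749898+25708104786+20415995028+9528822303+2758334150+512060978+62022324+4910178+249900+7820+136+1 = 82864869804
B_18 = ΣS(18,k) = 1+131071+64439010+2798806985+28958095545+110687251039+197462483400+189036065010+106175395755+37112163803+8391004908+1256328866+125854638+8408778+367200+9996+153+1 = 682076806159

82864869804, 682076806159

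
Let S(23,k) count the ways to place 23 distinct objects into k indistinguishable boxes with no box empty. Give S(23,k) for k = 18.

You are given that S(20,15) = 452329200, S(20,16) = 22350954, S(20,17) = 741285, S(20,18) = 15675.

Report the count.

2364885369

[21] T[21,16]:16*22350954+452329200=809944464 · T[21,17]:17*741285+22350954=34952799 · T[21,18]:18*15675+741285=1023435
[22] T[22,17]:17*34952799+809944464=1404142047 · T[22,18]:18*1023435+34952799=53374629
[23] T[23,18]:18*53374629+1404142047=2364885369
Read S(23,18) = 2364885369.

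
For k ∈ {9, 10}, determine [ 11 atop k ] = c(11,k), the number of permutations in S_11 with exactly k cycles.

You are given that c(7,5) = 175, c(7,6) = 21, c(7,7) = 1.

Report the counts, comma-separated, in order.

1320, 55

i=8: T(8,6)=175+7·21=322 | T(8,7)=21+7·1=28 | T(8,8)=1+7·0=1
i=9: T(9,7)=322+8·28=546 | T(9,8)=28+8·1=36 | T(9,9)=1+8·0=1
i=10: T(10,8)=546+9·36=870 | T(10,9)=36+9·1=45 | T(10,10)=1+9·0=1
i=11: T(11,9)=870+10·45=1320 | T(11,10)=45+10·1=55
Read c(11,9) = 1320, c(11,10) = 55.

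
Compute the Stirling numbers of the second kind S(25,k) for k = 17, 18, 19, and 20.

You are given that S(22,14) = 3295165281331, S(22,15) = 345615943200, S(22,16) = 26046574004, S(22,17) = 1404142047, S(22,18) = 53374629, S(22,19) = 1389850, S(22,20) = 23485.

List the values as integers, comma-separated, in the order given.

row 23: T[23][15]=15·345615943200+3295165281331=8479404429331  T[23][16]=16·26046574004+345615943200=762361127264  T[23][17]=17·1404142047+26046574004=49916988803  T[23][18]=18·53374629+1404142047=2364885369  T[23][19]=19·1389850+53374629=79781779  T[23][20]=20·23485+1389850=1859550
row 24: T[24][16]=16·762361127264+8479404429331=20677182465555  T[24][17]=17·49916988803+762361127264=1610949936915  T[24][18]=18·2364885369+49916988803=92484925445  T[24][19]=19·79781779+2364885369=3880739170  T[24][20]=20·1859550+79781779=116972779
row 25: T[25][17]=17·1610949936915+20677182465555=48063331393110  T[25][18]=18·92484925445+1610949936915=3275678594925  T[25][19]=19·3880739170+92484925445=166218969675  T[25][20]=20·116972779+3880739170=6220194750
Read S(25,17) = 48063331393110, S(25,18) = 3275678594925, S(25,19) = 166218969675, S(25,20) = 6220194750.

48063331393110, 3275678594925, 166218969675, 6220194750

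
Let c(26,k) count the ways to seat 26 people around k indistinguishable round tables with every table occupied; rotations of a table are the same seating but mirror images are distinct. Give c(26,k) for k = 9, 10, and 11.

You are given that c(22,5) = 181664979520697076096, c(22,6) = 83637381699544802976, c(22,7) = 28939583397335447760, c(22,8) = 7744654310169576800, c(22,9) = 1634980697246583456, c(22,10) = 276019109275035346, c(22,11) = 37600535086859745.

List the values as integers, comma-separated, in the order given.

@23  (23,6):83637381699544802976·22+181664979520697076096→2021687376910682741568, (23,7):28939583397335447760·22+83637381699544802976→720308216440924653696, (23,8):7744654310169576800·22+28939583397335447760→199321978221066137360, (23,9):1634980697246583456·22+7744654310169576800→43714229649594412832, (23,10):276019109275035346·22+1634980697246583456→7707401101297361068, (23,11):37600535086859745·22+276019109275035346→1103230881185949736
@24  (24,7):720308216440924653696·23+2021687376910682741568→18588776355051949776576, (24,8):199321978221066137360·23+720308216440924653696→5304713715525445812976, (24,9):43714229649594412832·23+199321978221066137360→1204749260161737632496, (24,10):7707401101297361068·23+43714229649594412832→220984454979433717396, (24,11):1103230881185949736·23+7707401101297361068→33081711368574204996
@25  (25,8):5304713715525445812976·24+18588776355051949776576→145901905527662649288000, (25,9):1204749260161737632496·24+5304713715525445812976→34218695959407148992880, (25,10):220984454979433717396·24+1204749260161737632496→6508376179668146850000, (25,11):33081711368574204996·24+220984454979433717396→1014945527825214637300
@26  (26,9):34218695959407148992880·25+145901905527662649288000→1001369304512841374110000, (26,10):6508376179668146850000·25+34218695959407148992880→196928100451110820242880, (26,11):1014945527825214637300·25+6508376179668146850000→31882014375298512782500
Read c(26,9) = 1001369304512841374110000, c(26,10) = 196928100451110820242880, c(26,11) = 31882014375298512782500.

1001369304512841374110000, 196928100451110820242880, 31882014375298512782500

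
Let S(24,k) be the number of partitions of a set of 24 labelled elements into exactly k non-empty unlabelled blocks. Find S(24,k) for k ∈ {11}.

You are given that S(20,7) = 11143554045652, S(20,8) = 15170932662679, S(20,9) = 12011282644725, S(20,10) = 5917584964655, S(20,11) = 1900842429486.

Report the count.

r21: T_21,8=8×15170932662679+11143554045652=132511015347084; T_21,9=9×12011282644725+15170932662679=123272476465204; T_21,10=10×5917584964655+12011282644725=71187132291275; T_21,11=11×1900842429486+5917584964655=26826851689001
r22: T_22,9=9×123272476465204+132511015347084=1241963303533920; T_22,10=10×71187132291275+123272476465204=835143799377954; T_22,11=11×26826851689001+71187132291275=366282500870286
r23: T_23,10=10×835143799377954+1241963303533920=9593401297313460; T_23,11=11×366282500870286+835143799377954=4864251308951100
r24: T_24,11=11×4864251308951100+9593401297313460=63100165695775560
Read S(24,11) = 63100165695775560.

63100165695775560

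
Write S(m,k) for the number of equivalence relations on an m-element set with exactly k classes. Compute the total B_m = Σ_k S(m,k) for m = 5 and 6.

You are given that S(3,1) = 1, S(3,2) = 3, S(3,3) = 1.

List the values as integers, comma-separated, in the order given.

i=4: T(4,1)=0+1·1=1 | T(4,2)=1+2·3=7 | T(4,3)=3+3·1=6 | T(4,4)=1+4·0=1
i=5: T(5,1)=0+1·1=1 | T(5,2)=1+2·7=15 | T(5,3)=7+3·6=25 | T(5,4)=6+4·1=10 | T(5,5)=1+5·0=1
i=6: T(6,1)=0+1·1=1 | T(6,2)=1+2·15=31 | T(6,3)=15+3·25=90 | T(6,4)=25+4·10=65 | T(6,5)=10+5·1=15 | T(6,6)=1+6·0=1
B_5 = ΣS(5,k) = 1+15+25+10+1 = 52
B_6 = ΣS(6,k) = 1+31+90+65+15+1 = 203

52, 203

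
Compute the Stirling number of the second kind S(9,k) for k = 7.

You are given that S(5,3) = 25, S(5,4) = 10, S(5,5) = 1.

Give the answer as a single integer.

r6: T_6,4=4×10+25=65; T_6,5=5×1+10=15; T_6,6=6×0+1=1
r7: T_7,5=5×15+65=140; T_7,6=6×1+15=21; T_7,7=7×0+1=1
r8: T_8,6=6×21+140=266; T_8,7=7×1+21=28
r9: T_9,7=7×28+266=462
Read S(9,7) = 462.

462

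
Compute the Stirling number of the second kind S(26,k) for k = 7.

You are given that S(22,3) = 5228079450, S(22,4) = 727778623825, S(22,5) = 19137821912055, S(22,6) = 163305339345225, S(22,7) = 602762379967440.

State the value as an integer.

r23: T_23,4=4×727778623825+5228079450=2916342574750; T_23,5=5×19137821912055+727778623825=96416888184100; T_23,6=6×163305339345225+19137821912055=998969857983405; T_23,7=7×602762379967440+163305339345225=4382641999117305
r24: T_24,5=5×96416888184100+2916342574750=485000783495250; T_24,6=6×998969857983405+96416888184100=6090236036084530; T_24,7=7×4382641999117305+998969857983405=31677463851804540
r25: T_25,6=6×6090236036084530+485000783495250=37026417000002430; T_25,7=7×31677463851804540+6090236036084530=227832482998716310
r26: T_26,7=7×227832482998716310+37026417000002430=1631853797991016600
Read S(26,7) = 1631853797991016600.

1631853797991016600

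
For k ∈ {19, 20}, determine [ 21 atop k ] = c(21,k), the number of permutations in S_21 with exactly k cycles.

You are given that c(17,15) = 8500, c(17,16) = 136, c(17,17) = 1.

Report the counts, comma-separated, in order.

20615, 210

row 18: T[18][16]=17·136+8500=10812  T[18][17]=17·1+136=153  T[18][18]=17·0+1=1
row 19: T[19][17]=18·153+10812=13566  T[19][18]=18·1+153=171  T[19][19]=18·0+1=1
row 20: T[20][18]=19·171+13566=16815  T[20][19]=19·1+171=190  T[20][20]=19·0+1=1
row 21: T[21][19]=20·190+16815=20615  T[21][20]=20·1+190=210
Read c(21,19) = 20615, c(21,20) = 210.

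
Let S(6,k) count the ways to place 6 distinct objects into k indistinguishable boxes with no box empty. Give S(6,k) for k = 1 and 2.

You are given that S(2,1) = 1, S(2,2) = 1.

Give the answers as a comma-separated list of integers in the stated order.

@3  (3,1):1·1+0→1, (3,2):1·2+1→3
@4  (4,1):1·1+0→1, (4,2):3·2+1→7
@5  (5,1):1·1+0→1, (5,2):7·2+1→15
@6  (6,1):1·1+0→1, (6,2):15·2+1→31
Read S(6,1) = 1, S(6,2) = 31.

1, 31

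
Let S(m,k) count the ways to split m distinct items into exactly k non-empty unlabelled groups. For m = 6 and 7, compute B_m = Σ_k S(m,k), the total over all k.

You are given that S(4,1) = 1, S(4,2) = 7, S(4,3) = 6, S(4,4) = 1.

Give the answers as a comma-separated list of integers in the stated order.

203, 877

r5: T_5,1=1×1+0=1; T_5,2=2×7+1=15; T_5,3=3×6+7=25; T_5,4=4×1+6=10; T_5,5=5×0+1=1
r6: T_6,1=1×1+0=1; T_6,2=2×15+1=31; T_6,3=3×25+15=90; T_6,4=4×10+25=65; T_6,5=5×1+10=15; T_6,6=6×0+1=1
r7: T_7,1=1×1+0=1; T_7,2=2×31+1=63; T_7,3=3×90+31=301; T_7,4=4×65+90=350; T_7,5=5×15+65=140; T_7,6=6×1+15=21; T_7,7=7×0+1=1
B_6 = ΣS(6,k) = 1+31+90+65+15+1 = 203
B_7 = ΣS(7,k) = 1+63+301+350+140+21+1 = 877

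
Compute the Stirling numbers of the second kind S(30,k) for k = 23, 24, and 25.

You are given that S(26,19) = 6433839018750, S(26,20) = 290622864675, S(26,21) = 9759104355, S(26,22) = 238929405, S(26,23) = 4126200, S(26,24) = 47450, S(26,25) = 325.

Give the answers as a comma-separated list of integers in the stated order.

[27] T[27,20]:20*290622864675+6433839018750=12246296312250 · T[27,21]:21*9759104355+290622864675=495564056130 · T[27,22]:22*238929405+9759104355=15015551265 · T[27,23]:23*4126200+238929405=333832005 · T[27,24]:24*47450+4126200=5265000 · T[27,25]:25*325+47450=55575
[28] T[28,21]:21*495564056130+12246296312250=22653141490980 · T[28,22]:22*15015551265+495564056130=825906183960 · T[28,23]:23*333832005+15015551265=22693687380 · T[28,24]:24*5265000+333832005=460192005 · T[28,25]:25*55575+5265000=6654375
[29] T[29,22]:22*825906183960+22653141490980=40823077538100 · T[29,23]:23*22693687380+825906183960=1347860993700 · T[29,24]:24*460192005+22693687380=33738295500 · T[29,25]:25*6654375+460192005=626551380
[30] T[30,23]:23*1347860993700+40823077538100=71823880393200 · T[30,24]:24*33738295500+1347860993700=2157580085700 · T[30,25]:25*626551380+33738295500=49402080000
Read S(30,23) = 71823880393200, S(30,24) = 2157580085700, S(30,25) = 49402080000.

71823880393200, 2157580085700, 49402080000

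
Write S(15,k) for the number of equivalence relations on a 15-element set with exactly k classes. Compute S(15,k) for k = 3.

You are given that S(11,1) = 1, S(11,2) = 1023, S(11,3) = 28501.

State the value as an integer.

@12  (12,1):1·1+0→1, (12,2):1023·2+1→2047, (12,3):28501·3+1023→86526
@13  (13,1):1·1+0→1, (13,2):2047·2+1→4095, (13,3):86526·3+2047→261625
@14  (14,2):4095·2+1→8191, (14,3):261625·3+4095→788970
@15  (15,3):788970·3+8191→2375101
Read S(15,3) = 2375101.

2375101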